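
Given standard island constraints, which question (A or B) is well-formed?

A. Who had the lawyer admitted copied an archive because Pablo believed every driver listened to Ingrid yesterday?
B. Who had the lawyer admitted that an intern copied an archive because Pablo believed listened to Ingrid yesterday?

In B, the wh-phrase is extracted from inside an adjunct island (introduced by "because"), which blocks movement.
In A, the extraction path crosses only that-complement boundaries, which are transparent.
So A is grammatical.

A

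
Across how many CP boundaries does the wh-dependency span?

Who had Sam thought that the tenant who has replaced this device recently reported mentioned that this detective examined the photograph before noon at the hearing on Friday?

"who" is extracted from the subject of "mentioned".
Boundaries crossed, outermost first: [that], [Ø] — 2 in total.

2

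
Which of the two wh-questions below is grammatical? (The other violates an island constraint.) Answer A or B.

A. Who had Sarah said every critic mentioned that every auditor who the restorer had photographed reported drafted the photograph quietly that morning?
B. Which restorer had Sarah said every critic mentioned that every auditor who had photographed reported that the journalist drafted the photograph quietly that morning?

A

In B, the wh-phrase is extracted from inside a complex-NP island (relative clause) (introduced by "who"), which blocks movement.
In A, the extraction path crosses only that-complement boundaries, which are transparent.
So A is grammatical.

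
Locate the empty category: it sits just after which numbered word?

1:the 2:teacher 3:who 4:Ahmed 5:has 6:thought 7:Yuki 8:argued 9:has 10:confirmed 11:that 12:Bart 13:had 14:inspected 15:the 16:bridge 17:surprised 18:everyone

The displaced element is "the teacher" (word 2).
It is linked across 2 clause boundaries (Ø → Ø).
It functions as the subject of "confirmed", so the gap sits immediately after word 8 ("argued").
Base order: Ahmed has thought Yuki argued the teacher has confirmed that Bart had inspected the bridge.

8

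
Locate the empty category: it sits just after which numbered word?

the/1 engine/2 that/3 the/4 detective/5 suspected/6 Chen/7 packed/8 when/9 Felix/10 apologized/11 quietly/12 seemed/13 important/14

8

The displaced element is "the engine" (word 2).
It is linked across 1 clause boundary (Ø).
It functions as the direct object of "packed", so the gap sits immediately after word 8 ("packed").
Base order: The detective suspected Chen packed the engine when Felix apologized quietly.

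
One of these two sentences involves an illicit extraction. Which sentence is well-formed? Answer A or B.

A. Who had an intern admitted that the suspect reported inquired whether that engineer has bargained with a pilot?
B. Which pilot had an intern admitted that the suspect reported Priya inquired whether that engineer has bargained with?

In B, the wh-phrase is extracted from inside a wh-island (introduced by "whether"), which blocks movement.
In A, the extraction path crosses only that-complement boundaries, which are transparent.
So A is grammatical.

A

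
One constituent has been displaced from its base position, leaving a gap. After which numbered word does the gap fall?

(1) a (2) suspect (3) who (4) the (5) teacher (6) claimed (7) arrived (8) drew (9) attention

6

The displaced element is "a suspect" (word 2).
It is linked across 1 clause boundary (Ø).
It functions as the subject of "arrived", so the gap sits immediately after word 6 ("claimed").
Base order: The teacher claimed a suspect arrived.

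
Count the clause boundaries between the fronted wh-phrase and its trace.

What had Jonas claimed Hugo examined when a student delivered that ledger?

"what" is extracted from the object of "examined".
Boundaries crossed, outermost first: [Ø] — 1 in total.

1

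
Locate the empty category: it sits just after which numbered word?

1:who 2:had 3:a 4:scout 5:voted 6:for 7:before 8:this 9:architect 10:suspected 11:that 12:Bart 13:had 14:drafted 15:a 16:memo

6

The displaced element is "who" (word 1).
It functions as the object of the preposition "for" of "voted", so the gap sits immediately after word 6 ("for").
Base order: A scout had voted for who before this architect suspected that Bart had drafted a memo.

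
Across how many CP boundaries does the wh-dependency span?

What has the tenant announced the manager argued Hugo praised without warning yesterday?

"what" is extracted from the object of "praised".
Boundaries crossed, outermost first: [Ø], [Ø] — 2 in total.

2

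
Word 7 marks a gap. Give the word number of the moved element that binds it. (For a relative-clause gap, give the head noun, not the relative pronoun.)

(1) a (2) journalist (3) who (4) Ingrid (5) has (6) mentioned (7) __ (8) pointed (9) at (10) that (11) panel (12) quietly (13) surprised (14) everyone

The gap at 7 is the subject of "pointed", inside a relative clause.
The relative pronoun is "who" (word 3); it is bound by the head noun immediately before it.
Its filler is the head noun "journalist", at word 2.

2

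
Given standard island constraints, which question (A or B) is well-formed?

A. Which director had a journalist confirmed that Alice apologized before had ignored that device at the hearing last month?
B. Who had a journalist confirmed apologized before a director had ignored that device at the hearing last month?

In A, the wh-phrase is extracted from inside an adjunct island (introduced by "before"), which blocks movement.
In B, the extraction path crosses only that-complement boundaries, which are transparent.
So B is grammatical.

B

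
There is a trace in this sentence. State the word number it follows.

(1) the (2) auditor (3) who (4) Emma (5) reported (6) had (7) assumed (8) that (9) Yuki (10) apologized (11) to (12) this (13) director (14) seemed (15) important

5

The displaced element is "the auditor" (word 2).
It is linked across 1 clause boundary (Ø).
It functions as the subject of "assumed", so the gap sits immediately after word 5 ("reported").
Base order: Emma reported that the auditor had assumed that Yuki apologized to this director.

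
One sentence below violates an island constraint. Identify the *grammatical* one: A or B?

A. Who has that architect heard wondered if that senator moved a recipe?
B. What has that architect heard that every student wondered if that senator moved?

In B, the wh-phrase is extracted from inside a wh-island (introduced by "if"), which blocks movement.
In A, the extraction path crosses only that-complement boundaries, which are transparent.
So A is grammatical.

A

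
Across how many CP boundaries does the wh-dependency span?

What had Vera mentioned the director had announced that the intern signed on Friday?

2

"what" is extracted from the object of "signed".
Boundaries crossed, outermost first: [Ø], [that] — 2 in total.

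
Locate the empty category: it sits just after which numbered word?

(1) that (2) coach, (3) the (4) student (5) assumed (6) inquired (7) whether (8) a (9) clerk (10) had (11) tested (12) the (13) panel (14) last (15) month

The displaced element is "that coach" (word 2).
It is linked across 1 clause boundary (Ø).
It functions as the subject of "inquired", so the gap sits immediately after word 5 ("assumed").
Base order: The student assumed that that coach inquired whether a clerk had tested the panel last month.

5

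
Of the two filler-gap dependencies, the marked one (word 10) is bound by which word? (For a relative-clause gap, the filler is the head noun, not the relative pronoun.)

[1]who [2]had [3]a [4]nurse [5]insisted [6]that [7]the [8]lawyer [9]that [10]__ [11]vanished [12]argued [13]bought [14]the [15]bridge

The marked gap is inside the relative clause, the subject of "vanished".
Its filler is the head noun "lawyer" (via "that"), at word 8.
(The other dependency links word 1 to a gap after word 12.)

8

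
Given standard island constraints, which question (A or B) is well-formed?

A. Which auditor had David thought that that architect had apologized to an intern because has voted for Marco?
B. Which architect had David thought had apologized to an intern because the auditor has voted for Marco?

B

In A, the wh-phrase is extracted from inside an adjunct island (introduced by "because"), which blocks movement.
In B, the extraction path crosses only that-complement boundaries, which are transparent.
So B is grammatical.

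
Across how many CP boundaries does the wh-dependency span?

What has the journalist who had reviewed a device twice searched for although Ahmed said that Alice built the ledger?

"what" originates inside the matrix clause — no clause boundary is crossed.

0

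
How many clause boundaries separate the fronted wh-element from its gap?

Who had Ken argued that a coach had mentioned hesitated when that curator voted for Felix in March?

2

"who" is extracted from the subject of "hesitated".
Boundaries crossed, outermost first: [that], [Ø] — 2 in total.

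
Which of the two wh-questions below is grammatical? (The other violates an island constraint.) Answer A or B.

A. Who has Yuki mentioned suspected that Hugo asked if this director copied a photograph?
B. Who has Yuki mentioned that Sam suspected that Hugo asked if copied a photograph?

In B, the wh-phrase is extracted from inside a wh-island (introduced by "if"), which blocks movement.
In A, the extraction path crosses only that-complement boundaries, which are transparent.
So A is grammatical.

A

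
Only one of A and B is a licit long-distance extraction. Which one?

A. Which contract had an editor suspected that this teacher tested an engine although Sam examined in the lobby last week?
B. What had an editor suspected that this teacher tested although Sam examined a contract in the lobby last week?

B

In A, the wh-phrase is extracted from inside an adjunct island (introduced by "although"), which blocks movement.
In B, the extraction path crosses only that-complement boundaries, which are transparent.
So B is grammatical.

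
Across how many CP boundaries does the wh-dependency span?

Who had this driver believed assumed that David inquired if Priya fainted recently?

1

"who" is extracted from the subject of "assumed".
Boundaries crossed, outermost first: [Ø] — 1 in total.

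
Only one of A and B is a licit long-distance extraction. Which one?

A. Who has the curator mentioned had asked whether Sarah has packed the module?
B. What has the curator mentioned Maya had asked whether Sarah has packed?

A

In B, the wh-phrase is extracted from inside a wh-island (introduced by "whether"), which blocks movement.
In A, the extraction path crosses only that-complement boundaries, which are transparent.
So A is grammatical.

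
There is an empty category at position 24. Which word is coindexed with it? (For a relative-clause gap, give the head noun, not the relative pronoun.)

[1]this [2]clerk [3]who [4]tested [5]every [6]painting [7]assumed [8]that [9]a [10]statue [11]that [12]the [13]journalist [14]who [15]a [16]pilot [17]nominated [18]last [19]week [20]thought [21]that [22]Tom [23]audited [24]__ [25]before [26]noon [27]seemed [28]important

The gap at 24 is the object of "audited", inside a relative clause.
The relative pronoun is "that" (word 11); it is bound by the head noun immediately before it.
Its filler is the head noun "statue", at word 10.

10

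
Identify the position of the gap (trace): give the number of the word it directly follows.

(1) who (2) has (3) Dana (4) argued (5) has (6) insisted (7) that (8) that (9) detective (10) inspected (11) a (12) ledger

The displaced element is "who" (word 1).
It is linked across 1 clause boundary (Ø).
It functions as the subject of "insisted", so the gap sits immediately after word 4 ("argued").
Base order: Dana has argued that who has insisted that that detective inspected a ledger.

4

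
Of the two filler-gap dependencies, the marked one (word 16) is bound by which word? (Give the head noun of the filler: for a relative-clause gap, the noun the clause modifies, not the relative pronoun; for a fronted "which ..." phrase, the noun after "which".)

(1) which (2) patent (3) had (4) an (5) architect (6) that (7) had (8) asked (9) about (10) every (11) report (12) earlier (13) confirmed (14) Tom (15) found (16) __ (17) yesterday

The marked gap is the direct object of "found".
Its filler is the fronted wh-phrase "which patent", at word 2.
(The other dependency links word 5 to a gap after word 6.)

2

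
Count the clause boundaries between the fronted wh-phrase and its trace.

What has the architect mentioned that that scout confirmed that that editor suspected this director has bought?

"what" is extracted from the object of "bought".
Boundaries crossed, outermost first: [that], [that], [Ø] — 3 in total.

3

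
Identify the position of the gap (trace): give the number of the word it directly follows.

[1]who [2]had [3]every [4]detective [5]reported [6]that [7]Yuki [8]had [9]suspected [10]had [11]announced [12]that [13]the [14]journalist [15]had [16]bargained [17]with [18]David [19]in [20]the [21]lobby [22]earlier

The displaced element is "who" (word 1).
It is linked across 2 clause boundaries (that → Ø).
It functions as the subject of "announced", so the gap sits immediately after word 9 ("suspected").
Base order: Every detective had reported that Yuki had suspected that who had announced that the journalist had bargained with David in the lobby earlier.

9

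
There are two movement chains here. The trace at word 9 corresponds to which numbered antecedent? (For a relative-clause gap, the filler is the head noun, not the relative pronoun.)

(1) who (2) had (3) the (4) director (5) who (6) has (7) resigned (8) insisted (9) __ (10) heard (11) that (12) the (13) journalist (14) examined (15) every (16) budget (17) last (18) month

1

The marked gap is the subject of "heard".
Its filler is the fronted wh-phrase "who", at word 1.
(The other dependency links word 4 to a gap after word 5.)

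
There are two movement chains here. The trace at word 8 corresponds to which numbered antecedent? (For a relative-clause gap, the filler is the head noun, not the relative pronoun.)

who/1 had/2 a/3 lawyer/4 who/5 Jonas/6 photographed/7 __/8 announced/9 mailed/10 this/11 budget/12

The marked gap is inside the relative clause, the direct object of "photographed".
Its filler is the head noun "lawyer" (via "who"), at word 4.
(The other dependency links word 1 to a gap after word 9.)

4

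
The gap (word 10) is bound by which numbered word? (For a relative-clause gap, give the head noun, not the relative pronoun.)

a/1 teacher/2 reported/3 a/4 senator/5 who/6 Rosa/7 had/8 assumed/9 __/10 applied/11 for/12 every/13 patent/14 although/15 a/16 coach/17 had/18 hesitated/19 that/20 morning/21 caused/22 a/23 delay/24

5

The gap at 10 is the subject of "applied", inside a relative clause.
The relative pronoun is "who" (word 6); it is bound by the head noun immediately before it.
Its filler is the head noun "senator", at word 5.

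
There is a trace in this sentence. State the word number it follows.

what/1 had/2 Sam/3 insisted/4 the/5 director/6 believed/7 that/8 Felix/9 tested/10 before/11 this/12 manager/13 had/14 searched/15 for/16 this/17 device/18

10

The displaced element is "what" (word 1).
It is linked across 2 clause boundaries (Ø → that).
It functions as the direct object of "tested", so the gap sits immediately after word 10 ("tested").
Base order: Sam had insisted the director believed that Felix tested what before this manager had searched for this device.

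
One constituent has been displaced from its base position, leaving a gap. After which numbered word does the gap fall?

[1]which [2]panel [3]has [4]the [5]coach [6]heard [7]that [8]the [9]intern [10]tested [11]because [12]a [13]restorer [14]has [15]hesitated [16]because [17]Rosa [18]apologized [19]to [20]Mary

The displaced element is "which panel" (word 2).
It is linked across 1 clause boundary (that).
It functions as the direct object of "tested", so the gap sits immediately after word 10 ("tested").
Base order: The coach has heard that the intern tested which panel because a restorer has hesitated because Rosa apologized to Mary.

10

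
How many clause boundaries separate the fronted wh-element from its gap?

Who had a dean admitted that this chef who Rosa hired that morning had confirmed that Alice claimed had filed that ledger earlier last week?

3

"who" is extracted from the subject of "filed".
Boundaries crossed, outermost first: [that], [that], [Ø] — 3 in total.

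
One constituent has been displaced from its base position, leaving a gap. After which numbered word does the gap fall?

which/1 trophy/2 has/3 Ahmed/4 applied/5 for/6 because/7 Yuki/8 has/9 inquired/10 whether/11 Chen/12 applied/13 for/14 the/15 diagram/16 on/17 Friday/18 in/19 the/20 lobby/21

The displaced element is "which trophy" (word 2).
It functions as the object of the preposition "for" of "applied", so the gap sits immediately after word 6 ("for").
Base order: Ahmed has applied for which trophy because Yuki has inquired whether Chen applied for the diagram on Friday in the lobby.

6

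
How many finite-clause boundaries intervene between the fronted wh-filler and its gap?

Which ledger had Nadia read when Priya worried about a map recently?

"which ledger" originates inside the matrix clause — no clause boundary is crossed.

0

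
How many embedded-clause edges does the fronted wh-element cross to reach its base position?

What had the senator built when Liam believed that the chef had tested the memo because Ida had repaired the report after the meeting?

"what" originates inside the matrix clause — no clause boundary is crossed.

0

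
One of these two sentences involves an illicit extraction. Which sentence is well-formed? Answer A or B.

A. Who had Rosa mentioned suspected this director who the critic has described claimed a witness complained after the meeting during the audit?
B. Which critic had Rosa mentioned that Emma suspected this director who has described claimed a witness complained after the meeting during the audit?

In B, the wh-phrase is extracted from inside a complex-NP island (relative clause) (introduced by "who"), which blocks movement.
In A, the extraction path crosses only that-complement boundaries, which are transparent.
So A is grammatical.

A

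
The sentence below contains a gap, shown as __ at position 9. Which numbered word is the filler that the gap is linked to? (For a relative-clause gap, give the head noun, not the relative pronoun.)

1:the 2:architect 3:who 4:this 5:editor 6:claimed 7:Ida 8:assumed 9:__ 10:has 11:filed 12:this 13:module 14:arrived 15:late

The gap at 9 is the subject of "filed", inside a relative clause.
The relative pronoun is "who" (word 3); it is bound by the head noun immediately before it.
Its filler is the head noun "architect", at word 2.

2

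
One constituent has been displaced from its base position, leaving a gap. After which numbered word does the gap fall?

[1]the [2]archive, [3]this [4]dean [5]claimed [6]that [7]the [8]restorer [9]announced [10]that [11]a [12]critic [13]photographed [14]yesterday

The displaced element is "the archive" (word 2).
It is linked across 2 clause boundaries (that → that).
It functions as the direct object of "photographed", so the gap sits immediately after word 13 ("photographed").
Base order: This dean claimed that the restorer announced that a critic photographed the archive yesterday.

13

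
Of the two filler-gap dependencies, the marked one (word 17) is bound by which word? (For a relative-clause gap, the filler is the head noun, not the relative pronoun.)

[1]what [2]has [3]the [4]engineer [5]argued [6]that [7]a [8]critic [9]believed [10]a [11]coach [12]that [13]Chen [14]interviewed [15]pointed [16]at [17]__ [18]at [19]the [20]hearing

1

The marked gap is the object of the preposition "at" of "pointed".
Its filler is the fronted wh-phrase "what", at word 1.
(The other dependency links word 11 to a gap after word 14.)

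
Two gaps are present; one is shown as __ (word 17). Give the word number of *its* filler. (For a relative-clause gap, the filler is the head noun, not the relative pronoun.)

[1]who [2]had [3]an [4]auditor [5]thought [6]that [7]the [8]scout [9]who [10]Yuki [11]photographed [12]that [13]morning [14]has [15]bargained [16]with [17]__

1

The marked gap is the object of the preposition "with" of "bargained".
Its filler is the fronted wh-phrase "who", at word 1.
(The other dependency links word 8 to a gap after word 11.)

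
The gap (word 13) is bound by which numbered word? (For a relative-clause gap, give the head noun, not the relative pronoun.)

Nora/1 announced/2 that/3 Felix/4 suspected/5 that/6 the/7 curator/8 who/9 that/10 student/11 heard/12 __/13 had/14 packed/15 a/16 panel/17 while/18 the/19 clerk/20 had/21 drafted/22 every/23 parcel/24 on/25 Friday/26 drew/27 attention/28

8

The gap at 13 is the subject of "packed", inside a relative clause.
The relative pronoun is "who" (word 9); it is bound by the head noun immediately before it.
Its filler is the head noun "curator", at word 8.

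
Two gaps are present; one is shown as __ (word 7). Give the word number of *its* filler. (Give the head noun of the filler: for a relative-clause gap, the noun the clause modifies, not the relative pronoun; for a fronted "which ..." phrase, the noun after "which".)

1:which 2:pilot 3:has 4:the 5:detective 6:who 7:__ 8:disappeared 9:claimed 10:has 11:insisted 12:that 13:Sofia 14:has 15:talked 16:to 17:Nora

5

The marked gap is inside the relative clause, the subject of "disappeared".
Its filler is the head noun "detective" (via "who"), at word 5.
(The other dependency links word 2 to a gap after word 9.)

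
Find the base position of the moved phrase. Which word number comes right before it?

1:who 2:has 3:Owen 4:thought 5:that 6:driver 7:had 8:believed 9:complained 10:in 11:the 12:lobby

8

The displaced element is "who" (word 1).
It is linked across 2 clause boundaries (Ø → Ø).
It functions as the subject of "complained", so the gap sits immediately after word 8 ("believed").
Base order: Owen has thought that driver had believed who complained in the lobby.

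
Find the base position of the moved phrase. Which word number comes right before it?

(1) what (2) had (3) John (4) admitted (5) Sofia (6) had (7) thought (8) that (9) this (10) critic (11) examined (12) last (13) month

The displaced element is "what" (word 1).
It is linked across 2 clause boundaries (Ø → that).
It functions as the direct object of "examined", so the gap sits immediately after word 11 ("examined").
Base order: John had admitted Sofia had thought that this critic examined what last month.

11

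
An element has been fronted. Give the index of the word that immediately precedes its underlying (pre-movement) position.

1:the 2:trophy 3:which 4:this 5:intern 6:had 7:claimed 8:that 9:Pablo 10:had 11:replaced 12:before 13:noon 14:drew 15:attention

The displaced element is "the trophy" (word 2).
It is linked across 1 clause boundary (that).
It functions as the direct object of "replaced", so the gap sits immediately after word 11 ("replaced").
Base order: This intern had claimed that Pablo had replaced the trophy before noon.

11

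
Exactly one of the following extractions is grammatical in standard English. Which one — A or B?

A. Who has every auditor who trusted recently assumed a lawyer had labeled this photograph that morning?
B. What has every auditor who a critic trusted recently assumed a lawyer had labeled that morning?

B

In A, the wh-phrase is extracted from inside a complex-NP island (relative clause) (introduced by "who"), which blocks movement.
In B, the extraction path crosses only that-complement boundaries, which are transparent.
So B is grammatical.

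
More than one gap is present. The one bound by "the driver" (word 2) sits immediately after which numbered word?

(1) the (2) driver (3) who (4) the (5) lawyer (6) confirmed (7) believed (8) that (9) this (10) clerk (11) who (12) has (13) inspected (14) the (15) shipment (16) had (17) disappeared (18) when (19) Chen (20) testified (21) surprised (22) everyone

The displaced element is "the driver" (word 2).
It is linked across 1 clause boundary (Ø).
It functions as the subject of "believed", so the gap sits immediately after word 6 ("confirmed").
Base order: The lawyer confirmed that the driver believed that this clerk who has inspected the shipment had disappeared when Chen testified.

6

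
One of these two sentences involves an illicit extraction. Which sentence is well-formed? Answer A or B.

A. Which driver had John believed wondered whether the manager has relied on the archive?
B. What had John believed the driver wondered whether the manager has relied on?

A

In B, the wh-phrase is extracted from inside a wh-island (introduced by "whether"), which blocks movement.
In A, the extraction path crosses only that-complement boundaries, which are transparent.
So A is grammatical.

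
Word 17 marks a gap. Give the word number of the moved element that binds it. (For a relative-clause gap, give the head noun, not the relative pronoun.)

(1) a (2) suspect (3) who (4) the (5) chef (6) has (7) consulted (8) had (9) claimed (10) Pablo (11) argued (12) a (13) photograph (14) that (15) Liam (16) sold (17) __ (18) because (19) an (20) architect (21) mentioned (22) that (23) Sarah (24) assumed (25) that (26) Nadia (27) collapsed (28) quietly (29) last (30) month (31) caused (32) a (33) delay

The gap at 17 is the object of "sold", inside a relative clause.
The relative pronoun is "that" (word 14); it is bound by the head noun immediately before it.
Its filler is the head noun "photograph", at word 13.

13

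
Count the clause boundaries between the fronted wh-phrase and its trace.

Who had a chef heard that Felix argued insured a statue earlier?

"who" is extracted from the subject of "insured".
Boundaries crossed, outermost first: [that], [Ø] — 2 in total.

2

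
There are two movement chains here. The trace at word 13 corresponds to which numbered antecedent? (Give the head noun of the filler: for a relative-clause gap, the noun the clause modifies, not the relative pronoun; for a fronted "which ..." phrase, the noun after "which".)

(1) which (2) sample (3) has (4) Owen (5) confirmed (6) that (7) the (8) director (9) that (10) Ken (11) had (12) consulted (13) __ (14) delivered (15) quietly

The marked gap is inside the relative clause, the direct object of "consulted".
Its filler is the head noun "director" (via "that"), at word 8.
(The other dependency links word 2 to a gap after word 14.)

8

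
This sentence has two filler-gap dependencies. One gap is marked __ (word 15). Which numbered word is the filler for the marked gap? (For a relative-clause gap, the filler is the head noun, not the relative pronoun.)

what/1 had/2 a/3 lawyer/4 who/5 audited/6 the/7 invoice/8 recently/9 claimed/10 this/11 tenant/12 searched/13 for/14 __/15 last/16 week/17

The marked gap is the object of the preposition "for" of "searched".
Its filler is the fronted wh-phrase "what", at word 1.
(The other dependency links word 4 to a gap after word 5.)

1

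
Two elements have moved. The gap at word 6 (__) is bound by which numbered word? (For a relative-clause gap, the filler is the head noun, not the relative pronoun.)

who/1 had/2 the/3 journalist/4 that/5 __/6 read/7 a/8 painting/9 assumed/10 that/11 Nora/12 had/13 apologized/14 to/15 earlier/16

4

The marked gap is inside the relative clause, the subject of "read".
Its filler is the head noun "journalist" (via "that"), at word 4.
(The other dependency links word 1 to a gap after word 15.)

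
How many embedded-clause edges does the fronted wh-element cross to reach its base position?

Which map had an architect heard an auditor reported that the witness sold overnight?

"which map" is extracted from the object of "sold".
Boundaries crossed, outermost first: [Ø], [that] — 2 in total.

2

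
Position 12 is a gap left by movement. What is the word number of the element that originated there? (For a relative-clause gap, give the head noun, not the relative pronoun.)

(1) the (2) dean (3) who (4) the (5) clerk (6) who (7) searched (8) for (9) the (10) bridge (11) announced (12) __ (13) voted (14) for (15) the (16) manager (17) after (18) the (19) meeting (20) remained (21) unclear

The gap at 12 is the subject of "voted", inside a relative clause.
The relative pronoun is "who" (word 3); it is bound by the head noun immediately before it.
Its filler is the head noun "dean", at word 2.

2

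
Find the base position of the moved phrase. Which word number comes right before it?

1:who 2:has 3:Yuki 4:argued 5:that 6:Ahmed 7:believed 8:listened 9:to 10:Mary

The displaced element is "who" (word 1).
It is linked across 2 clause boundaries (that → Ø).
It functions as the subject of "listened", so the gap sits immediately after word 7 ("believed").
Base order: Yuki has argued that Ahmed believed that who listened to Mary.

7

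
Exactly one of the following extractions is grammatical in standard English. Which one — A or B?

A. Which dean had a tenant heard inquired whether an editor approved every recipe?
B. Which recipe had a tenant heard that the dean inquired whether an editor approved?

A

In B, the wh-phrase is extracted from inside a wh-island (introduced by "whether"), which blocks movement.
In A, the extraction path crosses only that-complement boundaries, which are transparent.
So A is grammatical.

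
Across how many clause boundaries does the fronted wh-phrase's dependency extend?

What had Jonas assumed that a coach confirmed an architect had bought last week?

"what" is extracted from the object of "bought".
Boundaries crossed, outermost first: [that], [Ø] — 2 in total.

2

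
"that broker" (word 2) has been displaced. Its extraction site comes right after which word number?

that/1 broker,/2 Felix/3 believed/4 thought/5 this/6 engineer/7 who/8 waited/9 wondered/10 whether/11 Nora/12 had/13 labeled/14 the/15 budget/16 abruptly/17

4

The displaced element is "that broker" (word 2).
It is linked across 1 clause boundary (Ø).
It functions as the subject of "thought", so the gap sits immediately after word 4 ("believed").
Base order: Felix believed that broker thought this engineer who waited wondered whether Nora had labeled the budget abruptly.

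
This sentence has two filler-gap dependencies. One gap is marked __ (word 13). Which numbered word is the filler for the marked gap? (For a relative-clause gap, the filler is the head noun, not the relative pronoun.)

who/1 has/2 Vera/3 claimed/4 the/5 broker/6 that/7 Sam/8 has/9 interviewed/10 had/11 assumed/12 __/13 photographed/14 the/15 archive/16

The marked gap is the subject of "photographed".
Its filler is the fronted wh-phrase "who", at word 1.
(The other dependency links word 6 to a gap after word 10.)

1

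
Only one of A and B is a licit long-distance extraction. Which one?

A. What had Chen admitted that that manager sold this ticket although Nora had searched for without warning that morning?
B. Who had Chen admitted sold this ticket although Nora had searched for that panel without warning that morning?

In A, the wh-phrase is extracted from inside an adjunct island (introduced by "although"), which blocks movement.
In B, the extraction path crosses only that-complement boundaries, which are transparent.
So B is grammatical.

B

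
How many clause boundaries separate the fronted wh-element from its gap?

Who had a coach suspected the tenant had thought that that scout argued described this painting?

"who" is extracted from the subject of "described".
Boundaries crossed, outermost first: [Ø], [that], [Ø] — 3 in total.

3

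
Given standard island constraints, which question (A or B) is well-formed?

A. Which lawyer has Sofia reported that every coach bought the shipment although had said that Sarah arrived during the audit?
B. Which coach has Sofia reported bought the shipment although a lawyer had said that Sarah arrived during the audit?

In A, the wh-phrase is extracted from inside an adjunct island (introduced by "although"), which blocks movement.
In B, the extraction path crosses only that-complement boundaries, which are transparent.
So B is grammatical.

B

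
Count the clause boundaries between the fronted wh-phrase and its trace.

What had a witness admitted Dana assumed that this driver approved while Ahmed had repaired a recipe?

2

"what" is extracted from the object of "approved".
Boundaries crossed, outermost first: [Ø], [that] — 2 in total.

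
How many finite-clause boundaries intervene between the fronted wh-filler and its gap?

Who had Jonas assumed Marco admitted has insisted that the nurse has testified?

"who" is extracted from the subject of "insisted".
Boundaries crossed, outermost first: [Ø], [Ø] — 2 in total.

2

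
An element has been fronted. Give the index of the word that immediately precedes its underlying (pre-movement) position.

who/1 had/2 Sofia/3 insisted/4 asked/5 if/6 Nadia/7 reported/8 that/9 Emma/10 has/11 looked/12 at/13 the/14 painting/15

The displaced element is "who" (word 1).
It is linked across 1 clause boundary (Ø).
It functions as the subject of "asked", so the gap sits immediately after word 4 ("insisted").
Base order: Sofia had insisted that who asked if Nadia reported that Emma has looked at the painting.

4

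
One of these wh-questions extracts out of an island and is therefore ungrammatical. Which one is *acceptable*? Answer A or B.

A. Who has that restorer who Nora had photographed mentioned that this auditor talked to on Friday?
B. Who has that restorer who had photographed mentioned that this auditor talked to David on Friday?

In B, the wh-phrase is extracted from inside a complex-NP island (relative clause) (introduced by "who"), which blocks movement.
In A, the extraction path crosses only that-complement boundaries, which are transparent.
So A is grammatical.

A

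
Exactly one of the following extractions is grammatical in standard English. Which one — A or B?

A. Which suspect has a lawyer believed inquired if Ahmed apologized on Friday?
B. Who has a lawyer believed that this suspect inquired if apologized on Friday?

A

In B, the wh-phrase is extracted from inside a wh-island (introduced by "if"), which blocks movement.
In A, the extraction path crosses only that-complement boundaries, which are transparent.
So A is grammatical.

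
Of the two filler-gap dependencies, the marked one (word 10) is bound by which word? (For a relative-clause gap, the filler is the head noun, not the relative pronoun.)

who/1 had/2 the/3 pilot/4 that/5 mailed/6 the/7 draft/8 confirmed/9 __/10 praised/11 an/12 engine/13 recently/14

The marked gap is the subject of "praised".
Its filler is the fronted wh-phrase "who", at word 1.
(The other dependency links word 4 to a gap after word 5.)

1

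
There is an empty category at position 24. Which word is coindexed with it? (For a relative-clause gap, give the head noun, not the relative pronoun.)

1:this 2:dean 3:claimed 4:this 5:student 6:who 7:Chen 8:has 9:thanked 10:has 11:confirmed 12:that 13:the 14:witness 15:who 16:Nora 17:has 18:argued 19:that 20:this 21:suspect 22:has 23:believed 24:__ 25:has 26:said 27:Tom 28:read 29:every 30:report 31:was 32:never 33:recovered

14

The gap at 24 is the subject of "said", inside a relative clause.
The relative pronoun is "who" (word 15); it is bound by the head noun immediately before it.
Its filler is the head noun "witness", at word 14.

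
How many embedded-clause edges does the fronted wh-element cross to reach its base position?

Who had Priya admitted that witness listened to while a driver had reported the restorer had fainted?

1

"who" is extracted from the PP object of "listened".
Boundaries crossed, outermost first: [Ø] — 1 in total.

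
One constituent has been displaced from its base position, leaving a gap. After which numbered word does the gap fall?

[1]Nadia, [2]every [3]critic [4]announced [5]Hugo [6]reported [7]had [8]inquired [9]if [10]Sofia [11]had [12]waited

The displaced element is "Nadia" (word 1).
It is linked across 2 clause boundaries (Ø → Ø).
It functions as the subject of "inquired", so the gap sits immediately after word 6 ("reported").
Base order: Every critic announced Hugo reported that Nadia had inquired if Sofia had waited.

6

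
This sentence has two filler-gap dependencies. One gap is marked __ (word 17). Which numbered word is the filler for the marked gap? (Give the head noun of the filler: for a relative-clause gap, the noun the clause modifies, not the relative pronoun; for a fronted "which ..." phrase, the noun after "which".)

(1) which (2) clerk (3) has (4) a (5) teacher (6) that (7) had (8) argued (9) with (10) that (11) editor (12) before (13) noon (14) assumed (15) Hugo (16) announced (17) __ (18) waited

The marked gap is the subject of "waited".
Its filler is the fronted wh-phrase "which clerk", at word 2.
(The other dependency links word 5 to a gap after word 6.)

2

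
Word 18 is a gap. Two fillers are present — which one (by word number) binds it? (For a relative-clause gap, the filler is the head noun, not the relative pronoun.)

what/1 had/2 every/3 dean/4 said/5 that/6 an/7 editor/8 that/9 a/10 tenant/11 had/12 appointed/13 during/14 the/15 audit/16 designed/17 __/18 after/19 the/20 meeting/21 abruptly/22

1

The marked gap is the direct object of "designed".
Its filler is the fronted wh-phrase "what", at word 1.
(The other dependency links word 8 to a gap after word 13.)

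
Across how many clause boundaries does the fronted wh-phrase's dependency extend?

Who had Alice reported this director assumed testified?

2

"who" is extracted from the subject of "testified".
Boundaries crossed, outermost first: [Ø], [Ø] — 2 in total.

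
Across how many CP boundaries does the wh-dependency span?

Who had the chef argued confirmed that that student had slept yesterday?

1

"who" is extracted from the subject of "confirmed".
Boundaries crossed, outermost first: [Ø] — 1 in total.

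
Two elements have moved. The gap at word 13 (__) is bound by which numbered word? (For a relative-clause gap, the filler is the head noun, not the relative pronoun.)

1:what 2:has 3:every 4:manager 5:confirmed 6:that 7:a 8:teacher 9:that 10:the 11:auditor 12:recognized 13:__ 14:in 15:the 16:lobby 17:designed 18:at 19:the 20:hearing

8

The marked gap is inside the relative clause, the direct object of "recognized".
Its filler is the head noun "teacher" (via "that"), at word 8.
(The other dependency links word 1 to a gap after word 17.)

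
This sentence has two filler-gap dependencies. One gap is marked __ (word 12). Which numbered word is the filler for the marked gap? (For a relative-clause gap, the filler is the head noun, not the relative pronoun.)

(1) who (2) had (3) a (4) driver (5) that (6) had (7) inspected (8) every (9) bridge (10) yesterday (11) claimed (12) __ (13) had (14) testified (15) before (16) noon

The marked gap is the subject of "testified".
Its filler is the fronted wh-phrase "who", at word 1.
(The other dependency links word 4 to a gap after word 5.)

1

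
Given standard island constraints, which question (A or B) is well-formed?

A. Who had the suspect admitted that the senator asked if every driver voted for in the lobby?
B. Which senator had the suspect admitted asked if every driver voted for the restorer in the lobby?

In A, the wh-phrase is extracted from inside a wh-island (introduced by "if"), which blocks movement.
In B, the extraction path crosses only that-complement boundaries, which are transparent.
So B is grammatical.

B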